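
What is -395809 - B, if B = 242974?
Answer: -638783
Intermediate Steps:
-395809 - B = -395809 - 1*242974 = -395809 - 242974 = -638783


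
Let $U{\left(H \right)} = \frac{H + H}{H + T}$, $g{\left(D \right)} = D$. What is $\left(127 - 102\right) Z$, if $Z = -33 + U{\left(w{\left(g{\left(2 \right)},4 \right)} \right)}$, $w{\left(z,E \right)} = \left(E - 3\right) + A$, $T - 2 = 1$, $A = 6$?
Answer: $-790$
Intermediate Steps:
$T = 3$ ($T = 2 + 1 = 3$)
$w{\left(z,E \right)} = 3 + E$ ($w{\left(z,E \right)} = \left(E - 3\right) + 6 = \left(-3 + E\right) + 6 = 3 + E$)
$U{\left(H \right)} = \frac{2 H}{3 + H}$ ($U{\left(H \right)} = \frac{H + H}{H + 3} = \frac{2 H}{3 + H}$)
$Z = - \frac{158}{5}$ ($Z = -33 + \frac{2 \left(3 + 4\right)}{3 + \left(3 + 4\right)} = -33 + 2 \cdot 7 \frac{1}{3 + 7} = -33 + 2 \cdot 7 \cdot \frac{1}{10} = -33 + \frac{7}{5} = - \frac{158}{5} \approx -31.6$)
$\left(127 - 102\right) Z = \left(127 - 102\right) \left(- \frac{158}{5}\right) = 25 \left(- \frac{158}{5}\right) = -790$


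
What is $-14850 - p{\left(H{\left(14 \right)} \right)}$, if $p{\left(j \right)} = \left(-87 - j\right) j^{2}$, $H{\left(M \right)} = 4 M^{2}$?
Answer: $535350526$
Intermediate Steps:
$p{\left(j \right)} = j^{2} \left(-87 - j\right)$
$-14850 - p{\left(H{\left(14 \right)} \right)} = -14850 - \left(4 \cdot 14^{2}\right)^{2} \left(-87 - 4 \cdot 14^{2}\right) = -14850 - \left(4 \cdot 196\right)^{2} \left(-87 - 4 \cdot 196\right) = -14850 - 784^{2} \left(-87 - 784\right) = -14850 - 614656 \left(-87 - 784\right) = -14850 - 614656 \left(-871\right) = -14850 - -535365376 = -14850 + 535365376 = 535350526$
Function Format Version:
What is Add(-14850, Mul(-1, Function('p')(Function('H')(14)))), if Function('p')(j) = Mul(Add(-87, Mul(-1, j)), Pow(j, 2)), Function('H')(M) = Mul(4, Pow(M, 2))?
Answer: 535350526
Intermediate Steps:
Function('p')(j) = Mul(Pow(j, 2), Add(-87, Mul(-1, j)))
Add(-14850, Mul(-1, Function('p')(Function('H')(14)))) = Add(-14850, Mul(-1, Mul(Pow(Mul(4, Pow(14, 2)), 2), Add(-87, Mul(-1, Mul(4, Pow(14, 2))))))) = Add(-14850, Mul(-1, Mul(Pow(Mul(4, 196), 2), Add(-87, Mul(-1, Mul(4, 196)))))) = Add(-14850, Mul(-1, Mul(Pow(784, 2), Add(-87, Mul(-1, 784))))) = Add(-14850, Mul(-1, Mul(614656, Add(-87, -784)))) = Add(-14850, Mul(-1, Mul(614656, -871))) = Add(-14850, Mul(-1, -535365376)) = Add(-14850, 535365376) = 535350526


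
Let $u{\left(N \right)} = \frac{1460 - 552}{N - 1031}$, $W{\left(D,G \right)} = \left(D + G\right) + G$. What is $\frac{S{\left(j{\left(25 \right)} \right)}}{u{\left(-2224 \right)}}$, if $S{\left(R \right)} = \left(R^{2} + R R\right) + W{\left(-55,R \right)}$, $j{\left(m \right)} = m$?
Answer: $- \frac{4052475}{908} \approx -4463.1$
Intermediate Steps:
$W{\left(D,G \right)} = D + 2 G$
$u{\left(N \right)} = \frac{908}{-1031 + N}$
$S{\left(R \right)} = -55 + 2 R + 2 R^{2}$ ($S{\left(R \right)} = \left(R^{2} + R R\right) + \left(-55 + 2 R\right) = \left(R^{2} + R^{2}\right) + \left(-55 + 2 R\right) = 2 R^{2} + \left(-55 + 2 R\right) = -55 + 2 R + 2 R^{2}$)
$\frac{S{\left(j{\left(25 \right)} \right)}}{u{\left(-2224 \right)}} = \frac{-55 + 2 \cdot 25 + 2 \cdot 25^{2}}{908 \frac{1}{-1031 - 2224}} = \frac{-55 + 50 + 2 \cdot 625}{908 \frac{1}{-3255}} = \frac{-55 + 50 + 1250}{908 \left(- \frac{1}{3255}\right)} = \frac{1245}{- \frac{908}{3255}} = 1245 \left(- \frac{3255}{908}\right) = - \frac{4052475}{908}$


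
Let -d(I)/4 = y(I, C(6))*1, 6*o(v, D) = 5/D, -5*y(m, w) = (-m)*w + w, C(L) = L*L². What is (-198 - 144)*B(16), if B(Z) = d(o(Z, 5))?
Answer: -49248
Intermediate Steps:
C(L) = L³
y(m, w) = -w/5 + m*w/5 (y(m, w) = -((-m)*w + w)/5 = -(-m*w + w)/5 = -(w - m*w)/5 = -w/5 + m*w/5)
o(v, D) = 5/(6*D) (o(v, D) = (5/D)/6 = 5/(6*D))
d(I) = 864/5 - 864*I/5 (d(I) = -4*(⅕)*6³*(-1 + I) = -4*(⅕)*216*(-1 + I) = -4*(-216/5 + 216*I/5) = 864/5 - 864*I/5)
B(Z) = 144 (B(Z) = 864/5 - 144/5 = 144)
(-198 - 144)*B(16) = (-198 - 144)*144 = -342*144 = -49248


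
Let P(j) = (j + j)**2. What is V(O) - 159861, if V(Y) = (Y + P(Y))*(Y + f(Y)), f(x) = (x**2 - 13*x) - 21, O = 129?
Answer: 1005037035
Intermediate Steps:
f(x) = -21 + x**2 - 13*x
P(j) = 4*j**2 (P(j) = (2*j)**2 = 4*j**2)
V(Y) = (Y + 4*Y**2)*(-21 + Y**2 - 12*Y) (V(Y) = (Y + 4*Y**2)*(Y + (-21 + Y**2 - 13*Y)) = (Y + 4*Y**2)*(-21 + Y**2 - 12*Y))
V(O) - 159861 = 129*(-21 - 96*129 - 47*129**2 + 4*129**3) - 159861 = 129*(-21 - 12384 - 47*16641 + 4*2146689) - 159861 = 129*(-21 - 12384 - 782127 + 8586756) - 159861 = 129*7792224 - 159861 = 1005196896 - 159861 = 1005037035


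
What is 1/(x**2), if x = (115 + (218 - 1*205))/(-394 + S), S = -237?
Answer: 398161/16384 ≈ 24.302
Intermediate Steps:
x = -128/631 (x = (115 + (218 - 1*205))/(-394 - 237) = (115 + (218 - 205))/(-631) = (115 + 13)*(-1/631) = 128*(-1/631) = -128/631 ≈ -0.20285)
1/(x**2) = 1/((-128/631)**2) = 1/(16384/398161) = 398161/16384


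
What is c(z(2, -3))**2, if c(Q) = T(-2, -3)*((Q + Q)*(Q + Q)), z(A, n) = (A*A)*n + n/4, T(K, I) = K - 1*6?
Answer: 27060804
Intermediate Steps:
T(K, I) = -6 + K (T(K, I) = K - 6 = -6 + K)
z(A, n) = n/4 + n*A**2 (z(A, n) = A**2*n + n*(1/4) = n*A**2 + n/4 = n/4 + n*A**2)
c(Q) = -32*Q**2 (c(Q) = (-6 - 2)*((Q + Q)*(Q + Q)) = -8*2*Q*2*Q = -32*Q**2)
c(z(2, -3))**2 = (-32*9*(1/4 + 2**2)**2)**2 = (-32*9*(1/4 + 4)**2)**2 = (-32*(-3*17/4)**2)**2 = (-32*(-51/4)**2)**2 = (-32*2601/16)**2 = (-5202)**2 = 27060804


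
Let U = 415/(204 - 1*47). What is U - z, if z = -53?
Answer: 8736/157 ≈ 55.643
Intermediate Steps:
U = 415/157 (U = 415/(204 - 47) = 415/157 ≈ 2.6433)
U - z = 415/157 - 1*(-53) = 415/157 + 53 = 8736/157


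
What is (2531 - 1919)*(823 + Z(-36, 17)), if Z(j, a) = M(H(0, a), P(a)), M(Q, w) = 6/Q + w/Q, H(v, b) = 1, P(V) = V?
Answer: 517752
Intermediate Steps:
Z(j, a) = 6 + a (Z(j, a) = (6 + a)/1 = 1*(6 + a) = 6 + a)
(2531 - 1919)*(823 + Z(-36, 17)) = (2531 - 1919)*(823 + (6 + 17)) = 612*(823 + 23) = 612*846 = 517752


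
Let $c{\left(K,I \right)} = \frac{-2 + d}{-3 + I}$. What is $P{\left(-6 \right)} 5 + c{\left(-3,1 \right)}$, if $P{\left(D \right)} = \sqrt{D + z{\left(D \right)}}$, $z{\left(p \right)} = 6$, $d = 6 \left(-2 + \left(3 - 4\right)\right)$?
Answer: $10$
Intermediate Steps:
$d = -18$ ($d = 6 \left(-2 - 1\right) = 6 \left(-3\right) = -18$)
$c{\left(K,I \right)} = - \frac{20}{-3 + I}$ ($c{\left(K,I \right)} = \frac{-2 - 18}{-3 + I} = - \frac{20}{-3 + I}$)
$P{\left(D \right)} = \sqrt{6 + D}$ ($P{\left(D \right)} = \sqrt{D + 6} = \sqrt{6 + D}$)
$P{\left(-6 \right)} 5 + c{\left(-3,1 \right)} = \sqrt{6 - 6} \cdot 5 - \frac{20}{-3 + 1} = \sqrt{0} \cdot 5 - \frac{20}{-2} = 0 \cdot 5 - -10 = 0 + 10 = 10$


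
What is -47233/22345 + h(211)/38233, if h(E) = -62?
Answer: -1807244679/854316385 ≈ -2.1154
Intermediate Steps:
-47233/22345 + h(211)/38233 = -47233/22345 - 62/38233 = -1807244679/854316385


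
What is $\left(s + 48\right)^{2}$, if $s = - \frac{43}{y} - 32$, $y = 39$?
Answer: $\frac{337561}{1521} \approx 221.93$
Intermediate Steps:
$s = - \frac{1291}{39}$ ($s = - \frac{43}{39} - 32 = - \frac{1291}{39} \approx -33.103$)
$\left(s + 48\right)^{2} = \left(- \frac{1291}{39} + 48\right)^{2} = \left(\frac{581}{39}\right)^{2} = \frac{337561}{1521}$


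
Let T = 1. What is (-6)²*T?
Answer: 36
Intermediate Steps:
(-6)²*T = (-6)²*1 = 36*1 = 36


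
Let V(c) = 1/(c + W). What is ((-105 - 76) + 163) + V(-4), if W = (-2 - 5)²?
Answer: -809/45 ≈ -17.978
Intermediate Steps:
W = 49 (W = (-7)² = 49)
V(c) = 1/(49 + c) (V(c) = 1/(c + 49) = 1/(49 + c))
((-105 - 76) + 163) + V(-4) = ((-105 - 76) + 163) + 1/(49 - 4) = (-181 + 163) + 1/45 = -18 + 1/45 = -809/45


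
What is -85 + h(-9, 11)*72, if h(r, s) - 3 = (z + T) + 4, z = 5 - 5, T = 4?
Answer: 707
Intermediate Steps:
z = 0
h(r, s) = 11 (h(r, s) = 3 + ((0 + 4) + 4) = 3 + (4 + 4) = 3 + 8 = 11)
-85 + h(-9, 11)*72 = -85 + 11*72 = -85 + 792 = 707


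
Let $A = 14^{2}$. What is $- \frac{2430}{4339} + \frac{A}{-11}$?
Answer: $- \frac{877174}{47729} \approx -18.378$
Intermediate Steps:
$A = 196$
$- \frac{2430}{4339} + \frac{A}{-11} = - \frac{2430}{4339} + \frac{196}{-11} = \left(-2430\right) \frac{1}{4339} + 196 \left(- \frac{1}{11}\right) = - \frac{2430}{4339} - \frac{196}{11} = - \frac{877174}{47729}$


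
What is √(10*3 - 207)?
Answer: I*√177 ≈ 13.304*I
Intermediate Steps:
√(10*3 - 207) = √(30 - 207) = √(-177) = I*√177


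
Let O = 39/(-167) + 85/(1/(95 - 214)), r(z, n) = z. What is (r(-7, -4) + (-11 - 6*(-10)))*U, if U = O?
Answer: -70948248/167 ≈ -4.2484e+5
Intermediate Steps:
O = -1689244/167 (O = 39*(-1/167) + 85/(1/(-119)) = -39/167 + 85/(-1/119) = -39/167 + 85*(-119) = -39/167 - 10115 = -1689244/167 ≈ -10115.)
U = -1689244/167 ≈ -10115.
(r(-7, -4) + (-11 - 6*(-10)))*U = (-7 + (-11 - 6*(-10)))*(-1689244/167) = (-7 + (-11 + 60))*(-1689244/167) = (-7 + 49)*(-1689244/167) = 42*(-1689244/167) = -70948248/167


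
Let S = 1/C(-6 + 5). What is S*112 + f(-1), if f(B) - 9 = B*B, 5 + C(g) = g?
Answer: -26/3 ≈ -8.6667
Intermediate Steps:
C(g) = -5 + g
f(B) = 9 + B² (f(B) = 9 + B*B = 9 + B²)
S = -⅙ (S = 1/(-5 + (-6 + 5)) = 1/(-5 - 1) = 1/(-6) = -⅙ ≈ -0.16667)
S*112 + f(-1) = -⅙*112 + (9 + (-1)²) = -56/3 + (9 + 1) = -56/3 + 10 = -26/3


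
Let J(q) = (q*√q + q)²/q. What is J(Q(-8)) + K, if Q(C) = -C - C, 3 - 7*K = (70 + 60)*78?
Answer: -7337/7 ≈ -1048.1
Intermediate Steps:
K = -10137/7 (K = 3/7 - (70 + 60)*78/7 = 3/7 - 130*78/7 = 3/7 - ⅐*10140 = 3/7 - 10140/7 = -10137/7 ≈ -1448.1)
Q(C) = -2*C
J(q) = (q + q^(3/2))²/q (J(q) = (q^(3/2) + q)²/q = (q + q^(3/2))²/q)
J(Q(-8)) + K = (-2*(-8) + (-2*(-8))^(3/2))²/((-2*(-8))) - 10137/7 = (16 + 16^(3/2))²/16 - 10137/7 = (16 + 64)²/16 - 10137/7 = (1/16)*80² - 10137/7 = (1/16)*6400 - 10137/7 = 400 - 10137/7 = -7337/7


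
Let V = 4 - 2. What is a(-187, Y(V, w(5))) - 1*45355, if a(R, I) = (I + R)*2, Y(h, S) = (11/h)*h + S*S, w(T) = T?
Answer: -45657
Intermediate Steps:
V = 2
Y(h, S) = 11 + S²
a(R, I) = 2*I + 2*R
a(-187, Y(V, w(5))) - 1*45355 = (2*(11 + 5²) + 2*(-187)) - 1*45355 = (2*(11 + 25) - 374) - 45355 = (2*36 - 374) - 45355 = (72 - 374) - 45355 = -302 - 45355 = -45657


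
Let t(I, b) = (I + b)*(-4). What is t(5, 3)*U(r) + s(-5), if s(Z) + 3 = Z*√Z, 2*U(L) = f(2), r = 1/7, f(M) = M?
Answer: -35 - 5*I*√5 ≈ -35.0 - 11.18*I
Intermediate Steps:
r = ⅐ ≈ 0.14286
U(L) = 1 (U(L) = (½)*2 = 1)
s(Z) = -3 + Z^(3/2) (s(Z) = -3 + Z*√Z = -3 + Z^(3/2))
t(I, b) = -4*I - 4*b
t(5, 3)*U(r) + s(-5) = (-4*5 - 4*3)*1 + (-3 + (-5)^(3/2)) = (-20 - 12)*1 + (-3 - 5*I*√5) = -32*1 + (-3 - 5*I*√5) = -32 + (-3 - 5*I*√5) = -35 - 5*I*√5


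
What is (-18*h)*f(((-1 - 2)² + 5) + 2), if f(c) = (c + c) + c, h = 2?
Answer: -1728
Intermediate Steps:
f(c) = 3*c (f(c) = 2*c + c = 3*c)
(-18*h)*f(((-1 - 2)² + 5) + 2) = (-18*2)*(3*(((-1 - 2)² + 5) + 2)) = -108*(((-3)² + 5) + 2) = -108*((9 + 5) + 2) = -108*(14 + 2) = -108*16 = -36*48 = -1728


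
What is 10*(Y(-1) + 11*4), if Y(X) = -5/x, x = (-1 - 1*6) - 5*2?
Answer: 7530/17 ≈ 442.94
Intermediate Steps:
x = -17 (x = (-1 - 6) - 10 = -7 - 10 = -17)
Y(X) = 5/17 (Y(X) = -5/(-17) = -5*(-1/17) = 5/17)
10*(Y(-1) + 11*4) = 10*(5/17 + 11*4) = 10*(5/17 + 44) = 10*(753/17) = 7530/17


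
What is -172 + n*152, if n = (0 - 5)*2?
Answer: -1692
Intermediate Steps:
n = -10 (n = -5*2 = -10)
-172 + n*152 = -172 - 10*152 = -172 - 1520 = -1692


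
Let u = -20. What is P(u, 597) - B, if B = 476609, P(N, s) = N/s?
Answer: -284535593/597 ≈ -4.7661e+5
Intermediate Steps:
P(u, 597) - B = -20/597 - 1*476609 = -20*1/597 - 476609 = -20/597 - 476609 = -284535593/597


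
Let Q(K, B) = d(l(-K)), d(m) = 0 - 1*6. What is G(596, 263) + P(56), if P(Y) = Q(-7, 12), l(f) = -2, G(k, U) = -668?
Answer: -674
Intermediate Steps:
d(m) = -6 (d(m) = 0 - 6 = -6)
Q(K, B) = -6
P(Y) = -6
G(596, 263) + P(56) = -668 - 6 = -674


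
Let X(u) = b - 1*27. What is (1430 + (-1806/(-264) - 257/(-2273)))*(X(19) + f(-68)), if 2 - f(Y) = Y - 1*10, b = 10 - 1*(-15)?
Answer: 5604792999/50006 ≈ 1.1208e+5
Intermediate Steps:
b = 25 (b = 10 + 15 = 25)
f(Y) = 12 - Y (f(Y) = 2 - (Y - 1*10) = 2 - (Y - 10) = 2 - (-10 + Y) = 2 + (10 - Y) = 12 - Y)
X(u) = -2 (X(u) = 25 - 1*27 = 25 - 27 = -2)
(1430 + (-1806/(-264) - 257/(-2273)))*(X(19) + f(-68)) = (1430 + (-1806/(-264) - 257/(-2273)))*(-2 + (12 - 1*(-68))) = (1430 + (-1806*(-1/264) - 257*(-1/2273)))*(-2 + (12 + 68)) = (1430 + (301/44 + 257/2273))*(-2 + 80) = (1430 + 695481/100012)*78 = (143712641/100012)*78 = 5604792999/50006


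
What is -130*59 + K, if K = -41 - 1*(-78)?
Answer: -7633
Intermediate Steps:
K = 37 (K = -41 + 78 = 37)
-130*59 + K = -130*59 + 37 = -7670 + 37 = -7633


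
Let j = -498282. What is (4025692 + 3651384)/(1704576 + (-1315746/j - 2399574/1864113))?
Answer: 396160133151654212/87961300794432347 ≈ 4.5038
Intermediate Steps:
(4025692 + 3651384)/(1704576 + (-1315746/j - 2399574/1864113)) = (4025692 + 3651384)/(1704576 + (-1315746/(-498282) - 2399574/1864113)) = 7677076/(1704576 + (-1315746*(-1/498282) - 2399574*1/1864113)) = 7677076/(1704576 + (219291/83047 - 799858/621371)) = 7677076/(1704576 + 69835260635/51602997437) = 7677076/(87961300794432347/51602997437) = 7677076*(51602997437/87961300794432347) = 396160133151654212/87961300794432347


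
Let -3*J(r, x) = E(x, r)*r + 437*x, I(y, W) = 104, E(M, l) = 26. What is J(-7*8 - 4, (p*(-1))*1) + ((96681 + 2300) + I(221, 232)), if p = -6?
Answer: 98731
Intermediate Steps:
J(r, x) = -437*x/3 - 26*r/3 (J(r, x) = -(26*r + 437*x)/3 = -437*x/3 - 26*r/3)
J(-7*8 - 4, (p*(-1))*1) + ((96681 + 2300) + I(221, 232)) = (-437*(-6*(-1))/3 - 26*(-7*8 - 4)/3) + ((96681 + 2300) + 104) = (-874 - 26*(-56 - 4)/3) + (98981 + 104) = (-437/3*6 - 26/3*(-60)) + 99085 = (-874 + 520) + 99085 = -354 + 99085 = 98731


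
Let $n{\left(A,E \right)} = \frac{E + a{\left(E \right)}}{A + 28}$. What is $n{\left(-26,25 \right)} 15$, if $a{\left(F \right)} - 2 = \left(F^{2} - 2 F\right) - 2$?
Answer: $4500$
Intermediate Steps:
$a{\left(F \right)} = F^{2} - 2 F$ ($a{\left(F \right)} = 2 - \left(2 - F^{2} + 2 F\right) = F^{2} - 2 F$)
$n{\left(A,E \right)} = \frac{E + E \left(-2 + E\right)}{28 + A}$ ($n{\left(A,E \right)} = \frac{E + E \left(-2 + E\right)}{A + 28} = \frac{E + E \left(-2 + E\right)}{28 + A}$)
$n{\left(-26,25 \right)} 15 = \frac{25 \left(-1 + 25\right)}{28 - 26} \cdot 15 = 25 \cdot \frac{1}{2} \cdot 24 \cdot 15 = 300 \cdot 15 = 4500$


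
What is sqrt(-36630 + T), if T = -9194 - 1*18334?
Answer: 17*I*sqrt(222) ≈ 253.29*I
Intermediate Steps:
T = -27528 (T = -9194 - 18334 = -27528)
sqrt(-36630 + T) = sqrt(-36630 - 27528) = sqrt(-64158) = 17*I*sqrt(222)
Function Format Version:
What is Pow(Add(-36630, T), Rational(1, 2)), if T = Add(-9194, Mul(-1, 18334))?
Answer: Mul(17, I, Pow(222, Rational(1, 2))) ≈ Mul(253.29, I)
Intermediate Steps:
T = -27528 (T = Add(-9194, -18334) = -27528)
Pow(Add(-36630, T), Rational(1, 2)) = Pow(Add(-36630, -27528), Rational(1, 2)) = Pow(-64158, Rational(1, 2)) = Mul(17, I, Pow(222, Rational(1, 2)))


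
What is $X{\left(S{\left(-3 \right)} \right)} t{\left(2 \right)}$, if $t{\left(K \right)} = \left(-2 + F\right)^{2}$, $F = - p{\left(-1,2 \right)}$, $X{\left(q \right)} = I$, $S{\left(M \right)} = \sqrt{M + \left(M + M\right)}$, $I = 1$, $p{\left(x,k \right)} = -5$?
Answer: $9$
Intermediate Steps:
$S{\left(M \right)} = \sqrt{3} \sqrt{M}$ ($S{\left(M \right)} = \sqrt{M + 2 M} = \sqrt{3 M} = \sqrt{3} \sqrt{M}$)
$X{\left(q \right)} = 1$
$F = 5$ ($F = \left(-1\right) \left(-5\right) = 5$)
$t{\left(K \right)} = 9$ ($t{\left(K \right)} = \left(-2 + 5\right)^{2} = 3^{2} = 9$)
$X{\left(S{\left(-3 \right)} \right)} t{\left(2 \right)} = 1 \cdot 9 = 9$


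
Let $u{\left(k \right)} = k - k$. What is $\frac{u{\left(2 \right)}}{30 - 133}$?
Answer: $0$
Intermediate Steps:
$u{\left(k \right)} = 0$
$\frac{u{\left(2 \right)}}{30 - 133} = \frac{0}{30 - 133} = \frac{0}{-103} = 0 \left(- \frac{1}{103}\right) = 0$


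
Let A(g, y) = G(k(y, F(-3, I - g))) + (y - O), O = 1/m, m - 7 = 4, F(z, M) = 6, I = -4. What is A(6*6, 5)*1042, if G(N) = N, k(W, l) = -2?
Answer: 33344/11 ≈ 3031.3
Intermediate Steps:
m = 11 (m = 7 + 4 = 11)
O = 1/11 ≈ 0.090909
A(g, y) = -23/11 + y (A(g, y) = -2 + (y - 1*1/11) = -2 + (y - 1/11) = -2 + (-1/11 + y) = -23/11 + y)
A(6*6, 5)*1042 = (-23/11 + 5)*1042 = (32/11)*1042 = 33344/11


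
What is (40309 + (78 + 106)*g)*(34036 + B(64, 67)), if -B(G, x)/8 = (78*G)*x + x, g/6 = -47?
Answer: 30594172748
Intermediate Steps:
g = -282 (g = 6*(-47) = -282)
B(G, x) = -8*x - 624*G*x (B(G, x) = -8*((78*G)*x + x) = -8*(78*G*x + x) = -8*(x + 78*G*x) = -8*x - 624*G*x)
(40309 + (78 + 106)*g)*(34036 + B(64, 67)) = (40309 + (78 + 106)*(-282))*(34036 - 8*67*(1 + 78*64)) = (40309 + 184*(-282))*(34036 - 8*67*(1 + 4992)) = (40309 - 51888)*(34036 - 8*67*4993) = -11579*(34036 - 2676248) = -11579*(-2642212) = 30594172748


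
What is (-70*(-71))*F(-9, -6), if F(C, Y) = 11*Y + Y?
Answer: -357840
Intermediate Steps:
F(C, Y) = 12*Y
(-70*(-71))*F(-9, -6) = (-70*(-71))*(12*(-6)) = 4970*(-72) = -357840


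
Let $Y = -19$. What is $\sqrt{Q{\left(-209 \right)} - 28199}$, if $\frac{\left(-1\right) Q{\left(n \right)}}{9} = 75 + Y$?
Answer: $i \sqrt{28703} \approx 169.42 i$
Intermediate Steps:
$Q{\left(n \right)} = -504$ ($Q{\left(n \right)} = - 9 \left(75 - 19\right) = \left(-9\right) 56 = -504$)
$\sqrt{Q{\left(-209 \right)} - 28199} = \sqrt{-504 - 28199} = \sqrt{-28703} = i \sqrt{28703}$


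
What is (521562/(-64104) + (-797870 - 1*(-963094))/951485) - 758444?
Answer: -7710169130991939/10165665740 ≈ -7.5845e+5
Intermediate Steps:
(521562/(-64104) + (-797870 - 1*(-963094))/951485) - 758444 = (521562*(-1/64104) + (-797870 + 963094)*(1/951485)) - 758444 = (-86927/10684 + 165224*(1/951485)) - 758444 = (-86927/10684 + 165224/951485) - 758444 = -80944483379/10165665740 - 758444 = -7710169130991939/10165665740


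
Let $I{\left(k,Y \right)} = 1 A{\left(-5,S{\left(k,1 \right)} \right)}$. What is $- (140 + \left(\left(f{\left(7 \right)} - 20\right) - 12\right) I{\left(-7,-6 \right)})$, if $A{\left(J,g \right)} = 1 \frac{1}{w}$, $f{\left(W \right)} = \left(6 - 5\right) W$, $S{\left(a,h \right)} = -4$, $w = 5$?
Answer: $-135$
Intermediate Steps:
$f{\left(W \right)} = W$ ($f{\left(W \right)} = 1 W = W$)
$A{\left(J,g \right)} = \frac{1}{5}$ ($A{\left(J,g \right)} = 1 \cdot \frac{1}{5} = \frac{1}{5}$)
$I{\left(k,Y \right)} = \frac{1}{5}$ ($I{\left(k,Y \right)} = 1 \cdot \frac{1}{5} = \frac{1}{5}$)
$- (140 + \left(\left(f{\left(7 \right)} - 20\right) - 12\right) I{\left(-7,-6 \right)}) = - (140 + \left(\left(7 - 20\right) - 12\right) \frac{1}{5}) = - (140 + \left(-13 - 12\right) \frac{1}{5}) = - (140 - 5) = \left(-1\right) 135 = -135$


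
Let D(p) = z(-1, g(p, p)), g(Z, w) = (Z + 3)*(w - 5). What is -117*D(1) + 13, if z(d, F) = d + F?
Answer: 2002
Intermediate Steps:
g(Z, w) = (-5 + w)*(3 + Z) (g(Z, w) = (3 + Z)*(-5 + w) = (-5 + w)*(3 + Z))
z(d, F) = F + d
D(p) = -16 + p² - 2*p (D(p) = (-15 - 5*p + 3*p + p*p) - 1 = (-15 - 5*p + 3*p + p²) - 1 = (-15 + p² - 2*p) - 1 = -16 + p² - 2*p)
-117*D(1) + 13 = -117*(-16 + 1² - 2*1) + 13 = -117*(-16 + 1 - 2) + 13 = -117*(-17) + 13 = -13*(-153) + 13 = 1989 + 13 = 2002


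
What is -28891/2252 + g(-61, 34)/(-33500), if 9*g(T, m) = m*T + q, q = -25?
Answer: -544119347/42436125 ≈ -12.822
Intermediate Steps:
g(T, m) = -25/9 + T*m/9 (g(T, m) = (m*T - 25)/9 = (T*m - 25)/9 = (-25 + T*m)/9 = -25/9 + T*m/9)
-28891/2252 + g(-61, 34)/(-33500) = -28891/2252 + (-25/9 + (⅑)*(-61)*34)/(-33500) = -28891*1/2252 + (-25/9 - 2074/9)*(-1/33500) = -28891/2252 - 2099/9*(-1/33500) = -28891/2252 + 2099/301500 = -544119347/42436125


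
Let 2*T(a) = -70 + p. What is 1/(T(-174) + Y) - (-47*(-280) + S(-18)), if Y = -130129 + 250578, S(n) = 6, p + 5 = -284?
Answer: -3166936472/240539 ≈ -13166.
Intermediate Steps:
p = -289 (p = -5 - 284 = -289)
Y = 120449
T(a) = -359/2 (T(a) = (-70 - 289)/2 = (½)*(-359) = -359/2)
1/(T(-174) + Y) - (-47*(-280) + S(-18)) = 1/(-359/2 + 120449) - (-47*(-280) + 6) = 1/(240539/2) - (13160 + 6) = 2/240539 - 1*13166 = 2/240539 - 13166 = -3166936472/240539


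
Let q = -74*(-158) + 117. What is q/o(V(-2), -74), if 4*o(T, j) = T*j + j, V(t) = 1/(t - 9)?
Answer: -129899/185 ≈ -702.16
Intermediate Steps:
V(t) = 1/(-9 + t)
q = 11809 (q = 11692 + 117 = 11809)
o(T, j) = j/4 + T*j/4 (o(T, j) = (T*j + j)/4 = (j + T*j)/4 = j/4 + T*j/4)
q/o(V(-2), -74) = 11809/(((¼)*(-74)*(1 + 1/(-9 - 2)))) = 11809/(((¼)*(-74)*(1 + 1/(-11)))) = 11809/(((¼)*(-74)*(1 - 1/11))) = 11809/(((¼)*(-74)*(10/11))) = 11809/(-185/11) = 11809*(-11/185) = -129899/185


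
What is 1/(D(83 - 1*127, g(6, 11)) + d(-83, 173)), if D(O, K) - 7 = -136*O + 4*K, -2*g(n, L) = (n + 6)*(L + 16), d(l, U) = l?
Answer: 1/5260 ≈ 0.00019011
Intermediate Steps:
g(n, L) = -(6 + n)*(16 + L)/2 (g(n, L) = -(n + 6)*(L + 16)/2 = -(6 + n)*(16 + L)/2)
D(O, K) = 7 - 136*O + 4*K (D(O, K) = 7 + (-136*O + 4*K) = 7 - 136*O + 4*K)
1/(D(83 - 1*127, g(6, 11)) + d(-83, 173)) = 1/((7 - 136*(83 - 1*127) + 4*(-48 - 8*6 - 3*11 - 1/2*11*6)) - 83) = 1/((7 - 136*(83 - 127) + 4*(-48 - 48 - 33 - 33)) - 83) = 1/((7 - 136*(-44) + 4*(-162)) - 83) = 1/((7 + 5984 - 648) - 83) = 1/(5343 - 83) = 1/5260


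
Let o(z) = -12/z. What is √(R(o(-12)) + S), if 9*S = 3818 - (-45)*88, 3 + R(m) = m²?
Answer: 4*√485/3 ≈ 29.364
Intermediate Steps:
R(m) = -3 + m²
S = 7778/9 (S = (3818 - (-45)*88)/9 = (3818 - 1*(-3960))/9 = (3818 + 3960)/9 = (⅑)*7778 = 7778/9 ≈ 864.22)
√(R(o(-12)) + S) = √((-3 + (-12/(-12))²) + 7778/9) = √((-3 + (-12*(-1/12))²) + 7778/9) = √((-3 + 1²) + 7778/9) = √((-3 + 1) + 7778/9) = √(-2 + 7778/9) = √(7760/9) = 4*√485/3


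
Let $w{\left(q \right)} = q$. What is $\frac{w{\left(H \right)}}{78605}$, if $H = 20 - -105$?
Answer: $\frac{25}{15721} \approx 0.0015902$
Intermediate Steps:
$H = 125$ ($H = 20 + 105 = 125$)
$\frac{w{\left(H \right)}}{78605} = \frac{125}{78605} = 125 \cdot \frac{1}{78605} = \frac{25}{15721}$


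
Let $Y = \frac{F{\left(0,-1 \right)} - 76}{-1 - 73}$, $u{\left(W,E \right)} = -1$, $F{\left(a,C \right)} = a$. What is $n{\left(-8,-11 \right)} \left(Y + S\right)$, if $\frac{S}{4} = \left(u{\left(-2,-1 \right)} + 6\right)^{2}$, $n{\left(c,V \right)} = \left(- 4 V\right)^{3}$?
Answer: $\frac{318417792}{37} \approx 8.6059 \cdot 10^{6}$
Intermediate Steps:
$n{\left(c,V \right)} = - 64 V^{3}$
$S = 100$ ($S = 4 \left(-1 + 6\right)^{2} = 4 \cdot 5^{2} = 4 \cdot 25 = 100$)
$Y = \frac{38}{37}$ ($Y = \frac{0 - 76}{-1 - 73} = - \frac{76}{-74} = \left(-76\right) \left(- \frac{1}{74}\right) = \frac{38}{37} \approx 1.027$)
$n{\left(-8,-11 \right)} \left(Y + S\right) = - 64 \left(-11\right)^{3} \left(\frac{38}{37} + 100\right) = \left(-64\right) \left(-1331\right) \frac{3738}{37} = 85184 \cdot \frac{3738}{37} = \frac{318417792}{37}$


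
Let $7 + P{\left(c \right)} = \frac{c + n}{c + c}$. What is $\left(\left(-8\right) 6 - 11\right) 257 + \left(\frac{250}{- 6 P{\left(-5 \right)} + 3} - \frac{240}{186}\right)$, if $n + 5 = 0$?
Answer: $- \frac{18325877}{1209} \approx -15158.0$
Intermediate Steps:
$n = -5$ ($n = -5 + 0 = -5$)
$P{\left(c \right)} = -7 + \frac{-5 + c}{2 c}$ ($P{\left(c \right)} = -7 + \frac{c - 5}{c + c} = -7 + \frac{-5 + c}{2 c}$)
$\left(\left(-8\right) 6 - 11\right) 257 + \left(\frac{250}{- 6 P{\left(-5 \right)} + 3} - \frac{240}{186}\right) = \left(\left(-8\right) 6 - 11\right) 257 + \left(\frac{250}{- 6 \frac{-5 - -65}{2 \left(-5\right)} + 3} - \frac{240}{186}\right) = \left(-48 - 11\right) 257 + \left(\frac{250}{- 6 \cdot \frac{1}{2} \left(- \frac{1}{5}\right) \left(-5 + 65\right) + 3} - \frac{40}{31}\right) = \left(-59\right) 257 - \left(\frac{40}{31} - \frac{250}{- 6 \cdot \frac{1}{2} \left(- \frac{1}{5}\right) 60 + 3}\right) = -15163 - \left(\frac{40}{31} - \frac{250}{\left(-6\right) \left(-6\right) + 3}\right) = -15163 - \left(\frac{40}{31} - \frac{250}{36 + 3}\right) = -15163 - \left(\frac{40}{31} - \frac{250}{39}\right) = -15163 + \left(250 \cdot \frac{1}{39} - \frac{40}{31}\right) = -15163 + \left(\frac{250}{39} - \frac{40}{31}\right) = -15163 + \frac{6190}{1209} = - \frac{18325877}{1209}$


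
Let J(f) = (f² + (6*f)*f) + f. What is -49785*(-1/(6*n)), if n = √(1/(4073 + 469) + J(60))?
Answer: 16595*√521107843182/229461842 ≈ 52.207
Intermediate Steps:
J(f) = f + 7*f² (J(f) = (f² + 6*f²) + f = 7*f² + f = f + 7*f²)
n = √521107843182/4542 (n = √(1/(4073 + 469) + 60*(1 + 7*60)) = √(1/4542 + 60*(1 + 420)) = √(1/4542 + 60*421) = √(1/4542 + 25260) = √(114730921/4542) = √521107843182/4542 ≈ 158.93)
-49785*(-1/(6*n)) = -49785*(-√521107843182/688385526) = -(-16595)*√521107843182/229461842 = 16595*√521107843182/229461842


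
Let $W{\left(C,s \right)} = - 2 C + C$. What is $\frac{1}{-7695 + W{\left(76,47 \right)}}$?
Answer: $- \frac{1}{7771} \approx -0.00012868$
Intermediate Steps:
$W{\left(C,s \right)} = - C$
$\frac{1}{-7695 + W{\left(76,47 \right)}} = \frac{1}{-7695 - 76} = \frac{1}{-7771} = - \frac{1}{7771}$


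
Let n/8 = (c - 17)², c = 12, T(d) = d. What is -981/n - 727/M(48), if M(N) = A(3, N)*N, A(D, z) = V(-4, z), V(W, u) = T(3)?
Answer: -35833/3600 ≈ -9.9536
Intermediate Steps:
V(W, u) = 3
A(D, z) = 3
n = 200 (n = 8*(12 - 17)² = 8*(-5)² = 8*25 = 200)
M(N) = 3*N
-981/n - 727/M(48) = -981/200 - 727/(3*48) = -981*1/200 - 727/144 = -981/200 - 727*1/144 = -981/200 - 727/144 = -35833/3600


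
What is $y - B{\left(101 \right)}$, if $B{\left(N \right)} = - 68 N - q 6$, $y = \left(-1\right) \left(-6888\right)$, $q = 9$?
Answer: $13810$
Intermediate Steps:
$y = 6888$
$B{\left(N \right)} = -54 - 68 N$ ($B{\left(N \right)} = - 68 N - 9 \cdot 6 = - 68 N - 54 = -54 - 68 N$)
$y - B{\left(101 \right)} = 6888 - \left(-54 - 6868\right) = 6888 - -6922 = 6888 + 6922 = 13810$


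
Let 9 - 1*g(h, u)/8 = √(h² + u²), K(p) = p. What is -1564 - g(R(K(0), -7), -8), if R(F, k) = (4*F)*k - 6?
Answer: -1556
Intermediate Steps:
R(F, k) = -6 + 4*F*k (R(F, k) = 4*F*k - 6 = -6 + 4*F*k)
g(h, u) = 72 - 8*√(h² + u²)
-1564 - g(R(K(0), -7), -8) = -1564 - (72 - 8*√((-6 + 4*0*(-7))² + (-8)²)) = -1564 - (72 - 8*√((-6 + 0)² + 64)) = -1564 - (72 - 8*√((-6)² + 64)) = -1564 - (72 - 8*√(36 + 64)) = -1564 - (72 - 8*√100) = -1564 - (72 - 8*10) = -1564 - (72 - 80) = -1564 - 1*(-8) = -1564 + 8 = -1556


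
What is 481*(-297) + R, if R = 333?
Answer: -142524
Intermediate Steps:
481*(-297) + R = 481*(-297) + 333 = -142857 + 333 = -142524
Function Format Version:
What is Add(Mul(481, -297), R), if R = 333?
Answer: -142524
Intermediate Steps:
Add(Mul(481, -297), R) = Add(Mul(481, -297), 333) = Add(-142857, 333) = -142524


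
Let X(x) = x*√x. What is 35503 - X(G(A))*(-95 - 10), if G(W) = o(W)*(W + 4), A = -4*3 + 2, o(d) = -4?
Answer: 35503 + 5040*√6 ≈ 47848.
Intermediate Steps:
A = -10 (A = -12 + 2 = -10)
G(W) = -16 - 4*W (G(W) = -4*(W + 4) = -4*(4 + W) = -16 - 4*W)
X(x) = x^(3/2)
35503 - X(G(A))*(-95 - 10) = 35503 - (-16 - 4*(-10))^(3/2)*(-95 - 10) = 35503 - (-16 + 40)^(3/2)*(-105) = 35503 - 24^(3/2)*(-105) = 35503 - 48*√6*(-105) = 35503 - (-5040)*√6 = 35503 + 5040*√6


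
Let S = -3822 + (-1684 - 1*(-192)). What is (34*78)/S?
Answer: -1326/2657 ≈ -0.49906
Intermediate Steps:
S = -5314 (S = -3822 + (-1684 + 192) = -3822 - 1492 = -5314)
(34*78)/S = (34*78)/(-5314) = 2652*(-1/5314) = -1326/2657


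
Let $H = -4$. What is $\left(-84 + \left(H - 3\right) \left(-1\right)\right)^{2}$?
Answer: $5929$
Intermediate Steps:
$\left(-84 + \left(H - 3\right) \left(-1\right)\right)^{2} = \left(-84 + \left(-4 - 3\right) \left(-1\right)\right)^{2} = \left(-84 - -7\right)^{2} = \left(-84 + 7\right)^{2} = \left(-77\right)^{2} = 5929$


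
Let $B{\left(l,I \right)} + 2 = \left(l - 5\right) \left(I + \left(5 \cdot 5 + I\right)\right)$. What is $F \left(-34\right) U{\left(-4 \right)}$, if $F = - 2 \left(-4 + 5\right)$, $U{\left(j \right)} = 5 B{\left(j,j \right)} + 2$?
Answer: $-52564$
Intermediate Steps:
$B{\left(l,I \right)} = -2 + \left(-5 + l\right) \left(25 + 2 I\right)$ ($B{\left(l,I \right)} = -2 + \left(l - 5\right) \left(I + \left(5 \cdot 5 + I\right)\right) = -2 + \left(-5 + l\right) \left(I + \left(25 + I\right)\right) = -2 + \left(-5 + l\right) \left(25 + 2 I\right)$)
$U{\left(j \right)} = -633 + 10 j^{2} + 75 j$ ($U{\left(j \right)} = 5 \left(-127 - 10 j + 25 j + 2 j j\right) + 2 = 5 \left(-127 - 10 j + 25 j + 2 j^{2}\right) + 2 = 5 \left(-127 + 2 j^{2} + 15 j\right) + 2 = \left(-635 + 10 j^{2} + 75 j\right) + 2 = -633 + 10 j^{2} + 75 j$)
$F = -2$ ($F = \left(-2\right) 1 = -2$)
$F \left(-34\right) U{\left(-4 \right)} = \left(-2\right) \left(-34\right) \left(-633 + 10 \left(-4\right)^{2} + 75 \left(-4\right)\right) = 68 \left(-633 + 10 \cdot 16 - 300\right) = 68 \left(-633 + 160 - 300\right) = 68 \left(-773\right) = -52564$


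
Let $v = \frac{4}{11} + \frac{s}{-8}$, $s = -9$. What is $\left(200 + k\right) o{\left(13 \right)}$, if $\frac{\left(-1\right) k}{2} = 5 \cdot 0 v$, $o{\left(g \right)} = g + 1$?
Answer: $2800$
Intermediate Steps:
$o{\left(g \right)} = 1 + g$
$v = \frac{131}{88}$ ($v = \frac{4}{11} - \frac{9}{-8} = 4 \cdot \frac{1}{11} - - \frac{9}{8} = \frac{4}{11} + \frac{9}{8} = \frac{131}{88} \approx 1.4886$)
$k = 0$ ($k = - 2 \cdot 5 \cdot 0 \cdot \frac{131}{88} = - 2 \cdot 0 \cdot \frac{131}{88} = \left(-2\right) 0 = 0$)
$\left(200 + k\right) o{\left(13 \right)} = \left(200 + 0\right) \left(1 + 13\right) = 200 \cdot 14 = 2800$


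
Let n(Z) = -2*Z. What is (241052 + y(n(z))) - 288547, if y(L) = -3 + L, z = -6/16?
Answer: -189989/4 ≈ -47497.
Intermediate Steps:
z = -3/8 (z = -6*1/16 = -3/8 ≈ -0.37500)
(241052 + y(n(z))) - 288547 = (241052 + (-3 - 2*(-3/8))) - 288547 = (241052 + (-3 + 3/4)) - 288547 = (241052 - 9/4) - 288547 = 964199/4 - 288547 = -189989/4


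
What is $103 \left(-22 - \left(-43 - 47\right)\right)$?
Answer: $7004$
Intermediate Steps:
$103 \left(-22 - \left(-43 - 47\right)\right) = 103 \left(-22 + \left(43 - -47\right)\right) = 103 \left(-22 + \left(43 + 47\right)\right) = 103 \left(-22 + 90\right) = 103 \cdot 68 = 7004$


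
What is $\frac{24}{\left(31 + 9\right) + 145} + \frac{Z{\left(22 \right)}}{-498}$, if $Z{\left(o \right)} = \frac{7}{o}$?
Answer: $\frac{261649}{2026860} \approx 0.12909$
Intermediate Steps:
$\frac{24}{\left(31 + 9\right) + 145} + \frac{Z{\left(22 \right)}}{-498} = \frac{24}{\left(31 + 9\right) + 145} + \frac{7 \cdot \frac{1}{22}}{-498} = \frac{24}{40 + 145} + 7 \cdot \frac{1}{22} \left(- \frac{1}{498}\right) = \frac{24}{185} + \frac{7}{22} \left(- \frac{1}{498}\right) = 24 \cdot \frac{1}{185} - \frac{7}{10956} = \frac{24}{185} - \frac{7}{10956} = \frac{261649}{2026860}$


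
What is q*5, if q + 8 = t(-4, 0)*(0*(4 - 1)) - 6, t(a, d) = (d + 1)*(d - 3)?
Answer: -70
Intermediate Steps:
t(a, d) = (1 + d)*(-3 + d)
q = -14 (q = -8 + ((-3 + 0**2 - 2*0)*(0*(4 - 1)) - 6) = -8 + ((-3 + 0 + 0)*(0*3) - 6) = -8 + (-3*0 - 6) = -8 + (0 - 6) = -8 - 6 = -14)
q*5 = -14*5 = -70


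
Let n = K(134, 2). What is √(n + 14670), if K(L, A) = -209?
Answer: √14461 ≈ 120.25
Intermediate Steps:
n = -209
√(n + 14670) = √(-209 + 14670) = √14461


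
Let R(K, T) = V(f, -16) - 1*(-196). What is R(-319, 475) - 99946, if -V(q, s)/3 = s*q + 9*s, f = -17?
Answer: -100134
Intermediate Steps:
V(q, s) = -27*s - 3*q*s (V(q, s) = -3*(s*q + 9*s) = -3*(q*s + 9*s) = -3*(9*s + q*s) = -27*s - 3*q*s)
R(K, T) = -188 (R(K, T) = -3*(-16)*(9 - 17) - 1*(-196) = -3*(-16)*(-8) + 196 = -384 + 196 = -188)
R(-319, 475) - 99946 = -188 - 99946 = -100134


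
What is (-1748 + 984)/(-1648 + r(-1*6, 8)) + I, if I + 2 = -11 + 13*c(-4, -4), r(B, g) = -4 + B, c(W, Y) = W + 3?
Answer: -21172/829 ≈ -25.539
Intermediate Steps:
c(W, Y) = 3 + W
I = -26 (I = -2 + (-11 + 13*(3 - 4)) = -2 + (-11 + 13*(-1)) = -2 + (-11 - 13) = -2 - 24 = -26)
(-1748 + 984)/(-1648 + r(-1*6, 8)) + I = (-1748 + 984)/(-1648 + (-4 - 1*6)) - 26 = -764/(-1648 + (-4 - 6)) - 26 = -764/(-1648 - 10) - 26 = -764/(-1658) - 26 = -764*(-1/1658) - 26 = 382/829 - 26 = -21172/829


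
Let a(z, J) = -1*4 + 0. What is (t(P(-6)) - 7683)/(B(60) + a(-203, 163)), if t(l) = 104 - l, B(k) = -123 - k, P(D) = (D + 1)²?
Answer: 7604/187 ≈ 40.663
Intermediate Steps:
P(D) = (1 + D)²
a(z, J) = -4 (a(z, J) = -4 + 0 = -4)
(t(P(-6)) - 7683)/(B(60) + a(-203, 163)) = ((104 - (1 - 6)²) - 7683)/((-123 - 1*60) - 4) = ((104 - 1*(-5)²) - 7683)/((-123 - 60) - 4) = ((104 - 1*25) - 7683)/(-183 - 4) = ((104 - 25) - 7683)/(-187) = (79 - 7683)*(-1/187) = -7604*(-1/187) = 7604/187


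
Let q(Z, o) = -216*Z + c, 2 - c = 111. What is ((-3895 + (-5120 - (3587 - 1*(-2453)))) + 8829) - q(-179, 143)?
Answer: -44781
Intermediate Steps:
c = -109 (c = 2 - 1*111 = 2 - 111 = -109)
q(Z, o) = -109 - 216*Z (q(Z, o) = -216*Z - 109 = -109 - 216*Z)
((-3895 + (-5120 - (3587 - 1*(-2453)))) + 8829) - q(-179, 143) = ((-3895 + (-5120 - (3587 - 1*(-2453)))) + 8829) - (-109 - 216*(-179)) = ((-3895 + (-5120 - (3587 + 2453))) + 8829) - (-109 + 38664) = ((-3895 + (-5120 - 1*6040)) + 8829) - 1*38555 = ((-3895 + (-5120 - 6040)) + 8829) - 38555 = ((-3895 - 11160) + 8829) - 38555 = (-15055 + 8829) - 38555 = -6226 - 38555 = -44781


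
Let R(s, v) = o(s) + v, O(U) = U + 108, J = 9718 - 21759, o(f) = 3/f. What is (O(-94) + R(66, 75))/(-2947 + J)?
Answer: -653/109912 ≈ -0.0059411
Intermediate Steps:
J = -12041
O(U) = 108 + U
R(s, v) = v + 3/s (R(s, v) = 3/s + v = v + 3/s)
(O(-94) + R(66, 75))/(-2947 + J) = ((108 - 94) + (75 + 3/66))/(-2947 - 12041) = (14 + (75 + 3*(1/66)))/(-14988) = (14 + (75 + 1/22))*(-1/14988) = (14 + 1651/22)*(-1/14988) = (1959/22)*(-1/14988) = -653/109912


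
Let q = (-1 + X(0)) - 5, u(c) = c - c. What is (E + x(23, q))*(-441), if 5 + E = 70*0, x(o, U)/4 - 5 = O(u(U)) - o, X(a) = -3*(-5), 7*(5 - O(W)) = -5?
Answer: 23877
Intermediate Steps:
u(c) = 0
O(W) = 40/7 (O(W) = 5 - ⅐*(-5) = 5 + 5/7 = 40/7)
X(a) = 15
q = 9 (q = (-1 + 15) - 5 = 14 - 5 = 9)
x(o, U) = 300/7 - 4*o (x(o, U) = 20 + 4*(40/7 - o) = 20 + (160/7 - 4*o) = 300/7 - 4*o)
E = -5 (E = -5 + 70*0 = -5 + 0 = -5)
(E + x(23, q))*(-441) = (-5 + (300/7 - 4*23))*(-441) = (-5 + (300/7 - 92))*(-441) = (-5 - 344/7)*(-441) = -379/7*(-441) = 23877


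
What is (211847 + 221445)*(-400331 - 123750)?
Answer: -227080104652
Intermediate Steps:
(211847 + 221445)*(-400331 - 123750) = 433292*(-524081) = -227080104652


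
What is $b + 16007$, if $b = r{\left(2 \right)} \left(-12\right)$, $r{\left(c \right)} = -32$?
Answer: $16391$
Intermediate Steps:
$b = 384$ ($b = \left(-32\right) \left(-12\right) = 384$)
$b + 16007 = 384 + 16007 = 16391$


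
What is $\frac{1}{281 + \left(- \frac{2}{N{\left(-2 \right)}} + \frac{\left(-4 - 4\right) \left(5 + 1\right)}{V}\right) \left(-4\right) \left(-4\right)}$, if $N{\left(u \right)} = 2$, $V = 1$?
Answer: $- \frac{1}{503} \approx -0.0019881$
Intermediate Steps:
$\frac{1}{281 + \left(- \frac{2}{N{\left(-2 \right)}} + \frac{\left(-4 - 4\right) \left(5 + 1\right)}{V}\right) \left(-4\right) \left(-4\right)} = \frac{1}{281 + \left(- \frac{2}{2} + \frac{\left(-4 - 4\right) \left(5 + 1\right)}{1}\right) \left(-4\right) \left(-4\right)} = \frac{1}{281 + \left(\left(-2\right) \frac{1}{2} + \left(-8\right) 6 \cdot 1\right) \left(-4\right) \left(-4\right)} = \frac{1}{281 + \left(-1 - 48\right) \left(-4\right) \left(-4\right)} = \frac{1}{281 + \left(-49\right) \left(-4\right) \left(-4\right)} = \frac{1}{281 + 196 \left(-4\right)} = \frac{1}{281 - 784} = \frac{1}{-503} = - \frac{1}{503}$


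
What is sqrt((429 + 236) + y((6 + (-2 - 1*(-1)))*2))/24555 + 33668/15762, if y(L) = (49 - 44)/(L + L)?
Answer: 16834/7881 + sqrt(2661)/49110 ≈ 2.1371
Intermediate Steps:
y(L) = 5/(2*L) (y(L) = 5/((2*L)) = 5*(1/(2*L)) = 5/(2*L))
sqrt((429 + 236) + y((6 + (-2 - 1*(-1)))*2))/24555 + 33668/15762 = sqrt((429 + 236) + 5/(2*(((6 + (-2 - 1*(-1)))*2))))/24555 + 33668/15762 = sqrt(665 + 5/(2*(((6 + (-2 + 1))*2))))*(1/24555) + 33668*(1/15762) = sqrt(665 + 5/(2*(((6 - 1)*2))))*(1/24555) + 16834/7881 = sqrt(665 + 5/(2*((5*2))))*(1/24555) + 16834/7881 = sqrt(665 + (5/2)/10)*(1/24555) + 16834/7881 = sqrt(665 + (5/2)*(1/10))*(1/24555) + 16834/7881 = sqrt(665 + 1/4)*(1/24555) + 16834/7881 = sqrt(2661/4)*(1/24555) + 16834/7881 = (sqrt(2661)/2)*(1/24555) + 16834/7881 = sqrt(2661)/49110 + 16834/7881 = 16834/7881 + sqrt(2661)/49110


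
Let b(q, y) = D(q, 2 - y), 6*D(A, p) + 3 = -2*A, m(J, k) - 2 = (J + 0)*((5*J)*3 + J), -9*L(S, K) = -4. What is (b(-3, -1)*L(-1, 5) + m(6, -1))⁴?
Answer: 733413925171456/6561 ≈ 1.1178e+11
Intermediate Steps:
L(S, K) = 4/9 (L(S, K) = -⅑*(-4) = 4/9)
m(J, k) = 2 + 16*J² (m(J, k) = 2 + (J + 0)*((5*J)*3 + J) = 2 + J*(15*J + J) = 2 + J*(16*J) = 2 + 16*J²)
D(A, p) = -½ - A/3 (D(A, p) = -½ + (-2*A)/6 = -½ - A/3)
b(q, y) = -½ - q/3
(b(-3, -1)*L(-1, 5) + m(6, -1))⁴ = ((-½ - ⅓*(-3))*(4/9) + (2 + 16*6²))⁴ = ((-½ + 1)*(4/9) + (2 + 16*36))⁴ = ((½)*(4/9) + (2 + 576))⁴ = (2/9 + 578)⁴ = (5204/9)⁴ = 733413925171456/6561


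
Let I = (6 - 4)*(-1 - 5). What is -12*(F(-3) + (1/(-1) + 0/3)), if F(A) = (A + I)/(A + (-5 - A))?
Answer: -24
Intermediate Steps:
I = -12 (I = 2*(-6) = -12)
F(A) = 12/5 - A/5 (F(A) = (A - 12)/(A + (-5 - A)) = (-12 + A)/(-5) = (-12 + A)*(-⅕) = 12/5 - A/5)
-12*(F(-3) + (1/(-1) + 0/3)) = -12*((12/5 - ⅕*(-3)) + (1/(-1) + 0/3)) = -12*((12/5 + ⅗) + (1*(-1) + 0*(⅓))) = -12*(3 + (-1 + 0)) = -12*(3 - 1) = -12*2 = -24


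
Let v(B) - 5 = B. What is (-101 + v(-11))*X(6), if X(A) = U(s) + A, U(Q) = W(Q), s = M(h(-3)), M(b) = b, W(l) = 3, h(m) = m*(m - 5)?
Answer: -963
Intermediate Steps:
h(m) = m*(-5 + m)
s = 24 (s = -3*(-5 - 3) = -3*(-8) = 24)
U(Q) = 3
v(B) = 5 + B
X(A) = 3 + A
(-101 + v(-11))*X(6) = (-101 + (5 - 11))*(3 + 6) = (-101 - 6)*9 = -107*9 = -963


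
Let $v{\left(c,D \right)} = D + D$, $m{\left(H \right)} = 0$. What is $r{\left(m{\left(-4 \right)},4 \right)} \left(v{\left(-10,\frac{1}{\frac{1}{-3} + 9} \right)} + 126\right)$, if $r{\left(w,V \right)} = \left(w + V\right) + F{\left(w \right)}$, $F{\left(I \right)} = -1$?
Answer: $\frac{4923}{13} \approx 378.69$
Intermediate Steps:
$r{\left(w,V \right)} = -1 + V + w$ ($r{\left(w,V \right)} = \left(w + V\right) - 1 = \left(V + w\right) - 1 = -1 + V + w$)
$v{\left(c,D \right)} = 2 D$
$r{\left(m{\left(-4 \right)},4 \right)} \left(v{\left(-10,\frac{1}{\frac{1}{-3} + 9} \right)} + 126\right) = \left(-1 + 4 + 0\right) \left(\frac{2}{\frac{1}{-3} + 9} + 126\right) = 3 \left(\frac{2}{- \frac{1}{3} + 9} + 126\right) = 3 \left(\frac{2}{\frac{26}{3}} + 126\right) = 3 \left(2 \cdot \frac{3}{26} + 126\right) = 3 \left(\frac{3}{13} + 126\right) = 3 \cdot \frac{1641}{13} = \frac{4923}{13}$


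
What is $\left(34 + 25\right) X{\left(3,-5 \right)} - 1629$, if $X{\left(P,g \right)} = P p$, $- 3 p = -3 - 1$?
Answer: $-1393$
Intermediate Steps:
$p = \frac{4}{3}$ ($p = - \frac{-3 - 1}{3} = \left(- \frac{1}{3}\right) \left(-4\right) = \frac{4}{3} \approx 1.3333$)
$X{\left(P,g \right)} = \frac{4 P}{3}$ ($X{\left(P,g \right)} = P \frac{4}{3} = \frac{4 P}{3}$)
$\left(34 + 25\right) X{\left(3,-5 \right)} - 1629 = \left(34 + 25\right) \frac{4}{3} \cdot 3 - 1629 = 59 \cdot 4 - 1629 = 236 - 1629 = -1393$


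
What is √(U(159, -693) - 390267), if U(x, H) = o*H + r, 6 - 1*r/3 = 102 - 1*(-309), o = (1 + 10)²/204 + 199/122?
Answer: I*√1690580848845/2074 ≈ 626.92*I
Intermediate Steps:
o = 27679/12444 (o = 11²*(1/204) + 199*(1/122) = 121*(1/204) + 199/122 = 121/204 + 199/122 = 27679/12444 ≈ 2.2243)
r = -1215 (r = 18 - 3*(102 - 1*(-309)) = 18 - 3*(102 + 309) = 18 - 3*411 = 18 - 1233 = -1215)
U(x, H) = -1215 + 27679*H/12444 (U(x, H) = 27679*H/12444 - 1215 = -1215 + 27679*H/12444)
√(U(159, -693) - 390267) = √((-1215 + (27679/12444)*(-693)) - 390267) = √((-1215 - 6393849/4148) - 390267) = √(-11433669/4148 - 390267) = √(-1630261185/4148) = I*√1690580848845/2074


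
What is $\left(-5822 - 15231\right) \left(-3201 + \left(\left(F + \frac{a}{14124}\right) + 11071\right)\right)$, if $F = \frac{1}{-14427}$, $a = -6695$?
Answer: $- \frac{11253174315672721}{67922316} \approx -1.6568 \cdot 10^{8}$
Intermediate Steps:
$F = - \frac{1}{14427} \approx -6.9314 \cdot 10^{-5}$
$\left(-5822 - 15231\right) \left(-3201 + \left(\left(F + \frac{a}{14124}\right) + 11071\right)\right) = \left(-5822 - 15231\right) \left(-3201 + \left(\left(- \frac{1}{14427} - \frac{6695}{14124}\right) + 11071\right)\right) = - 21053 \left(-3201 + \left(\left(- \frac{1}{14427} - \frac{6695}{14124}\right) + 11071\right)\right) = - 21053 \left(-3201 + \left(- \frac{32200963}{67922316} + 11071\right)\right) = - 21053 \left(-3201 + \frac{751935759473}{67922316}\right) = \left(-21053\right) \frac{534516425957}{67922316} = - \frac{11253174315672721}{67922316}$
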